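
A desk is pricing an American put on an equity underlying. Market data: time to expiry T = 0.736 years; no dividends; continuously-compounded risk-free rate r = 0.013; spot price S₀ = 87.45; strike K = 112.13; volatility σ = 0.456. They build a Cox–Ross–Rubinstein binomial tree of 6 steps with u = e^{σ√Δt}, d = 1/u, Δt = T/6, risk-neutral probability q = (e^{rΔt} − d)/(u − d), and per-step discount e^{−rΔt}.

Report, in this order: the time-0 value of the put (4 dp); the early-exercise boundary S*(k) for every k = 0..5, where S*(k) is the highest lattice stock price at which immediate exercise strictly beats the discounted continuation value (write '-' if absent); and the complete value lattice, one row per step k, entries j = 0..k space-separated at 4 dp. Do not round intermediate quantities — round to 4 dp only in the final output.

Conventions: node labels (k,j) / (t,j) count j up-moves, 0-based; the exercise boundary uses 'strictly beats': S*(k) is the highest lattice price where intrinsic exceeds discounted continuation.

Δt=0.12267, u=1.17317, d=0.85239, q=0.46513, disc=e^(-rΔt)=0.99841
k=6 terminal: V=max(K-S,0) → 78.5874 65.9645 48.5912 24.6800 0.0000 0.0000 0.0000
k=5: j=0 S=39.3511 intr=72.7789 cont=72.6002 V=72.7789[EX]; j=1 S=54.1599 intr=57.9701 cont=57.7914 V=57.9701[EX]; j=2 S=74.5417 intr=37.5883 cont=37.4096 V=37.5883[EX]; j=3 S=102.5936 intr=9.5364 cont=13.1795 V=13.1795[hold]; j=4 S=141.2022 intr=0.0000 cont=0.0000 V=0.0000[hold]; j=5 S=194.3401 intr=0.0000 cont=0.0000 V=0.0000[hold]  S*(5)=74.5417
k=4: j=0 S=46.1655 intr=65.9645 cont=65.7858 V=65.9645[EX]; j=1 S=63.5388 intr=48.5912 cont=48.4126 V=48.5912[EX]; j=2 S=87.4500 intr=24.6800 cont=26.1932 V=26.1932[hold]; j=3 S=120.3596 intr=0.0000 cont=7.0380 V=7.0380[hold]; j=4 S=165.6540 intr=0.0000 cont=0.0000 V=0.0000[hold]  S*(4)=63.5388
k=3: j=0 S=54.1599 intr=57.9701 cont=57.7914 V=57.9701[EX]; j=1 S=74.5417 intr=37.5883 cont=38.1123 V=38.1123[hold]; j=2 S=102.5936 intr=9.5364 cont=17.2560 V=17.2560[hold]; j=3 S=141.2022 intr=0.0000 cont=3.7584 V=3.7584[hold]  S*(3)=54.1599
k=2: j=0 S=63.5388 intr=48.5912 cont=48.6559 V=48.6559[hold]; j=1 S=87.4500 intr=24.6800 cont=28.3661 V=28.3661[hold]; j=2 S=120.3596 intr=0.0000 cont=10.9603 V=10.9603[hold]  S*(2)=-
k=1: j=0 S=74.5417 intr=37.5883 cont=39.1560 V=39.1560[hold]; j=1 S=102.5936 intr=9.5364 cont=20.2378 V=20.2378[hold]  S*(1)=-
k=0: j=0 S=87.4500 intr=24.6800 cont=30.3081 V=30.3081[hold]  S*(0)=-

price = 30.3081
boundary = - - - 54.1599 63.5388 74.5417
tree:
30.3081
39.1560 20.2378
48.6559 28.3661 10.9603
57.9701 38.1123 17.2560 3.7584
65.9645 48.5912 26.1932 7.0380 0.0000
72.7789 57.9701 37.5883 13.1795 0.0000 0.0000
78.5874 65.9645 48.5912 24.6800 0.0000 0.0000 0.0000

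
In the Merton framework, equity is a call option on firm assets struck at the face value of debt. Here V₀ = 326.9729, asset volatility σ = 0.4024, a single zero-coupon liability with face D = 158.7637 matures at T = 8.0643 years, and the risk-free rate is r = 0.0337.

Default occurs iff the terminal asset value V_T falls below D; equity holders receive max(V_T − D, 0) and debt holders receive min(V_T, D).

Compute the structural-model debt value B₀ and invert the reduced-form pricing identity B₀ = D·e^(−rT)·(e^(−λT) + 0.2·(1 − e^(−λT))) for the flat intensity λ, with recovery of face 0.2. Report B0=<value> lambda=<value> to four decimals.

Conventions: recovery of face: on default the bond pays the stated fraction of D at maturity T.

B0=99.1323 lambda=0.0317

Equity is a call on the firm's assets struck at D = 158.7637:
d₁ = [ln(V₀/D) + (r + σ²/2)T] / (σ√T)
   = [ln(326.9729/158.7637) + (0.0337 + 0.5·0.4024²)·8.0643] / (0.4024·√8.0643)
   = [0.722460 + 0.924676] / 1.142724 = 1.441412
d₂ = d₁ − σ√T = 1.441412 − 1.142724 = 0.298688
N(d₁) = 0.925266,  N(d₂) = 0.617411,  e^(−rT) = 0.762032
E₀ = V₀·N(d₁) − D·e^(−rT)·N(d₂)
   = 326.9729·0.925266 − 158.7637·0.762032·0.617411 = 227.840623
B₀ = V₀ − E₀ = 326.9729 − 227.840623 = 99.132277
e^(−λT) = (B₀·e^(rT)/D − 0.2)/(1 − 0.2) = (99.1323·1.312281/158.7637 − 0.2)/0.8 = 0.77423793
λ = −ln(0.77423793)/8.0643 = 0.031729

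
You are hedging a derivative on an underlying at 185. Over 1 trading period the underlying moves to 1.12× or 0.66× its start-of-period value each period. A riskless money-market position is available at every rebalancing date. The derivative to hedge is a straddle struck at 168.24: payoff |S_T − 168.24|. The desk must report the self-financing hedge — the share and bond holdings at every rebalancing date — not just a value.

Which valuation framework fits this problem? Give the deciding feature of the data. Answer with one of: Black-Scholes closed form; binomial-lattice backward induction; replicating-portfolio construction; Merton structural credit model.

framework: replicating-portfolio construction

Key observation: since the answer must list Δ and B at each node of the 1.12/0.66 lattice on 185, the replicating-portfolio method — solving the two-state system at every node — is the one that applies.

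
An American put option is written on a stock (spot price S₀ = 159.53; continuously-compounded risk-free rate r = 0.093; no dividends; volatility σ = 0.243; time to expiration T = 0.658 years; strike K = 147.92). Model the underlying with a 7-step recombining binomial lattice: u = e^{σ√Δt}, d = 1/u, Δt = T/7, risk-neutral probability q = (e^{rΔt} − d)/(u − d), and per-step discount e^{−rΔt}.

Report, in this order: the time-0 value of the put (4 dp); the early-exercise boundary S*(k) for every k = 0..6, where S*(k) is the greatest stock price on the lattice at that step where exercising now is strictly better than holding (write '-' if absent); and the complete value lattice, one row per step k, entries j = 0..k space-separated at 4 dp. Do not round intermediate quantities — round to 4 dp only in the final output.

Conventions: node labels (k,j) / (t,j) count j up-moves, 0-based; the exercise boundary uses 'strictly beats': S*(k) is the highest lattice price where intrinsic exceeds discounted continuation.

price = 4.5020
boundary = - - - 127.5776 118.4182 127.5776 137.4455
tree:
4.5020
7.7096 1.8456
12.7817 3.5186 0.4519
20.3424 6.5554 0.9915 0.0000
29.5018 11.8275 2.1756 0.0000 0.0000
38.0036 20.3424 4.7737 0.0000 0.0000 0.0000
45.8950 29.5018 10.4745 0.0000 0.0000 0.0000 0.0000
53.2199 38.0036 20.3424 0.0000 0.0000 0.0000 0.0000 0.0000

params: Δt=0.09400 u=1.07735 d=0.92821 q=0.54025 e^(-rΔt)=0.99130
t_7 payoffs: 53.2199 38.0036 20.3424 0.0000 0.0000 0.0000 0.0000 0.0000
t_6: node(6,0) S=102.0250 payoff=45.8950 vs cont=44.6075 → 45.8950 [stop]  node(6,1) S=118.4182 payoff=29.5018 vs cont=28.2143 → 29.5018 [stop]  node(6,2) S=137.4455 payoff=10.4745 vs cont=9.2709 → 10.4745 [stop]  node(6,3) S=159.5300 payoff=0.0000 vs cont=0.0000 → 0.0000 [wait]  node(6,4) S=185.1630 payoff=0.0000 vs cont=0.0000 → 0.0000 [wait]  node(6,5) S=214.9148 payoff=0.0000 vs cont=0.0000 → 0.0000 [wait]  node(6,6) S=249.4470 payoff=0.0000 vs cont=0.0000 → 0.0000 [wait]  ⇒ S*(6)=137.4455
t_5: node(5,0) S=109.9164 payoff=38.0036 vs cont=36.7161 → 38.0036 [stop]  node(5,1) S=127.5776 payoff=20.3424 vs cont=19.0549 → 20.3424 [stop]  node(5,2) S=148.0766 payoff=0.0000 vs cont=4.7737 → 4.7737 [wait]  node(5,3) S=171.8693 payoff=0.0000 vs cont=0.0000 → 0.0000 [wait]  node(5,4) S=199.4850 payoff=0.0000 vs cont=0.0000 → 0.0000 [wait]  node(5,5) S=231.5380 payoff=0.0000 vs cont=0.0000 → 0.0000 [wait]  ⇒ S*(5)=127.5776
t_4: node(4,0) S=118.4182 payoff=29.5018 vs cont=28.2143 → 29.5018 [stop]  node(4,1) S=137.4455 payoff=10.4745 vs cont=11.8275 → 11.8275 [wait]  node(4,2) S=159.5300 payoff=0.0000 vs cont=2.1756 → 2.1756 [wait]  node(4,3) S=185.1630 payoff=0.0000 vs cont=0.0000 → 0.0000 [wait]  node(4,4) S=214.9148 payoff=0.0000 vs cont=0.0000 → 0.0000 [wait]  ⇒ S*(4)=118.4182
t_3: node(3,0) S=127.5776 payoff=20.3424 vs cont=19.7795 → 20.3424 [stop]  node(3,1) S=148.0766 payoff=0.0000 vs cont=6.5554 → 6.5554 [wait]  node(3,2) S=171.8693 payoff=0.0000 vs cont=0.9915 → 0.9915 [wait]  node(3,3) S=199.4850 payoff=0.0000 vs cont=0.0000 → 0.0000 [wait]  ⇒ S*(3)=127.5776
t_2: node(2,0) S=137.4455 payoff=10.4745 vs cont=12.7817 → 12.7817 [wait]  node(2,1) S=159.5300 payoff=0.0000 vs cont=3.5186 → 3.5186 [wait]  node(2,2) S=185.1630 payoff=0.0000 vs cont=0.4519 → 0.4519 [wait]  ⇒ S*(2)=-
t_1: node(1,0) S=148.0766 payoff=0.0000 vs cont=7.7096 → 7.7096 [wait]  node(1,1) S=171.8693 payoff=0.0000 vs cont=1.8456 → 1.8456 [wait]  ⇒ S*(1)=-
t_0: node(0,0) S=159.5300 payoff=0.0000 vs cont=4.5020 → 4.5020 [wait]  ⇒ S*(0)=-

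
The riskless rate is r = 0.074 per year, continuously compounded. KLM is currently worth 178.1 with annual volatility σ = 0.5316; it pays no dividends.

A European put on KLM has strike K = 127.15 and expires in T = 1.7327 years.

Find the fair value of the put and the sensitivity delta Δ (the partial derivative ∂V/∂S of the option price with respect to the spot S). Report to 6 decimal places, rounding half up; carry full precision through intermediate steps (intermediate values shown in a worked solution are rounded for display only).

σ√T = 0.5316·√1.7327 = 0.699756
d₁ = (ln(S/K) + (r+σ²/2)T) / (σ√T) = (ln(178.1/127.15) + (0.074+0.5316²/2)·1.7327) / 0.699756 = (0.336978 + 0.373049) / 0.699756 = 1.014678
d₂ = d₁ − σ√T = 1.014678 − 0.699756 = 0.314922
e^{−rT} = 0.879660
N(−d₁) = 0.155130,  N(−d₂) = 0.376411
Put price V = K·e^{−rT}·N(−d₂) − S·N(−d₁) = 42.101065 − 27.628613 = 14.472452
Δ = −N(−d₁) = -0.155130

price = 14.472452
Δ = -0.155130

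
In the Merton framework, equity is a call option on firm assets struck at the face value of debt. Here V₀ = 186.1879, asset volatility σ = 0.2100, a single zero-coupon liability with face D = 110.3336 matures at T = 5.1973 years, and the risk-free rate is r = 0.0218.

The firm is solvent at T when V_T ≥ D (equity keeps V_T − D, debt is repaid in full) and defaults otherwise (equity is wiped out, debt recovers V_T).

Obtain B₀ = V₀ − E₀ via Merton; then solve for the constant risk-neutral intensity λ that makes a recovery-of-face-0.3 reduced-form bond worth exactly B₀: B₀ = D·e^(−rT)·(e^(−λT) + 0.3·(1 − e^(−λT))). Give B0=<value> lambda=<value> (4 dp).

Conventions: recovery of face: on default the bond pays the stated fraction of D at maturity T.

B0=95.7986 lambda=0.0077

Work the structural quantities from V₀ = 186.1879 against face 110.3336:
d₁ = [ln(V₀/D) + (r + σ²/2)T] / (σ√T)
   = [ln(186.1879/110.3336) + (0.0218 + 0.5·0.2100²)·5.1973] / (0.2100·√5.1973)
   = [0.523248 + 0.227902] / 0.478749 = 1.568983
d₂ = d₁ − σ√T = 1.568983 − 0.478749 = 1.090233
N(d₁) = 0.941674,  N(d₂) = 0.862195,  e^(−rT) = 0.892882
E₀ = V₀·N(d₁) − D·e^(−rT)·N(d₂)
   = 186.1879·0.941674 − 110.3336·0.892882·0.862195 = 90.389308
B₀ = V₀ − E₀ = 186.1879 − 90.389308 = 95.798592
e^(−λT) = (B₀·e^(rT)/D − 0.3)/(1 − 0.3) = (95.7986·1.119969/110.3336 − 0.3)/0.7 = 0.96061136
λ = −ln(0.96061136)/5.1973 = 0.007732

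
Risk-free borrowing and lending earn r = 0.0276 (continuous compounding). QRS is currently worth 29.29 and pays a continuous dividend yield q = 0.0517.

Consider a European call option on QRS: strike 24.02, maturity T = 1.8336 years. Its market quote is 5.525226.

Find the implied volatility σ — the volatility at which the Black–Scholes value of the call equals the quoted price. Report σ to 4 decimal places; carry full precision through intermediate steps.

At σ = 0.2468 the Black–Scholes value reproduces the quote:
σ√T = 0.2468·√1.8336 = 0.334193
d₁ = (ln(S/K) + (r−q+σ²/2)T) / (σ√T) = (ln(29.29/24.02) + (0.0276−0.0517+0.2468²/2)·1.8336) / 0.334193 = (0.198359 + 0.011653) / 0.334193 = 0.628415
d₂ = d₁ − σ√T = 0.628415 − 0.334193 = 0.294222
e^{−rT} = 0.950652
e^{−qT} = 0.909557
N(d₁) = 0.735134,  N(d₂) = 0.615706
V = S·e^{−qT}·N(d₁) − K·e^{−rT}·N(d₂) = 19.584661 − 14.059436 = 5.525226 (the observed quote) — the price is monotone increasing in volatility, hence this σ is the only solution

sigma = 0.2468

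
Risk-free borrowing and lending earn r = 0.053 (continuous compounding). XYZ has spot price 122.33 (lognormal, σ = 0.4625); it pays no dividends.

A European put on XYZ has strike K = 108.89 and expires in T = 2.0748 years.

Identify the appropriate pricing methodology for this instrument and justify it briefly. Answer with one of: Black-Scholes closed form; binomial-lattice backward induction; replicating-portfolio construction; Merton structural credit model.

Key observation: the strike-108.89 put on XYZ is European-exercise on a continuously-modelled lognormal underlying, so its value is a single closed-form evaluation.

framework: Black-Scholes closed form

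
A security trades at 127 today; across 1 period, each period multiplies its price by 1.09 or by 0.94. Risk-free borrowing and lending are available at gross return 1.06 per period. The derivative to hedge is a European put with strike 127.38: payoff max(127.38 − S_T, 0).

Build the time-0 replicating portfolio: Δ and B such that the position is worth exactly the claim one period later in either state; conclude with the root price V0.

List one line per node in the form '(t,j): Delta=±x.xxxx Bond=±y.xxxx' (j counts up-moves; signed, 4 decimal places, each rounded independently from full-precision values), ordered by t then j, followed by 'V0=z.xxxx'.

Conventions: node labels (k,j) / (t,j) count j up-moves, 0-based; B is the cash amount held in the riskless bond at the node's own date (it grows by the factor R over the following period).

(0,0): Delta=-0.4199 Bond=54.8428
V0=1.5094

No-arbitrage ⇒ martingale measure with p* = (R−d)/(u−d) = 0.8000.
At maturity the claim pays: V(1,0)=8.0000, V(1,1)=0.0000
(0,0): S=127.0000. Δ = (V_up−V_dn)/(S_up−S_dn) = (0.0000−8.0000)/(138.4300−119.3800) = -0.4199. V = [p*·0.0000 + (1−p*)·8.0000]/1.06 = 1.5094. B = V − Δ·S = 54.8428.
As a check, the time-0 holding Δ(0,0)·S0 + B(0,0) comes to 1.5094 — exactly V0.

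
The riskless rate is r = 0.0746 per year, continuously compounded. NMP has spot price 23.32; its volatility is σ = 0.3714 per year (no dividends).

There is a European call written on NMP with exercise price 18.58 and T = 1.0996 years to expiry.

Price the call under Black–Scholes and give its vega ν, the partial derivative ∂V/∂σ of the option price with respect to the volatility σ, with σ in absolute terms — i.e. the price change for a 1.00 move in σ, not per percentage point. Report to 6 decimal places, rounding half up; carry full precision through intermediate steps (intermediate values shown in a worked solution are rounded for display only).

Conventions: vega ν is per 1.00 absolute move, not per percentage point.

σ√T = 0.3714·√1.0996 = 0.389457
d₁ = (ln(S/K) + (r+σ²/2)T) / (σ√T) = (ln(23.32/18.58) + (0.0746+0.3714²/2)·1.0996) / 0.389457 = (0.227226 + 0.157868) / 0.389457 = 0.988798
d₂ = d₁ − σ√T = 0.988798 − 0.389457 = 0.599341
e^{−rT} = 0.921244
N(d₁) = 0.838619,  N(d₂) = 0.725527
Call price V = S·N(d₁) − K·e^{−rT}·N(d₂) = 19.556595 − 12.418646 = 7.137950
φ(d₁) = (1/√(2π))·e^{−d₁²/2} = 0.244681
ν = S·φ(d₁)·√T = 5.983378

price = 7.137950
ν = 5.983378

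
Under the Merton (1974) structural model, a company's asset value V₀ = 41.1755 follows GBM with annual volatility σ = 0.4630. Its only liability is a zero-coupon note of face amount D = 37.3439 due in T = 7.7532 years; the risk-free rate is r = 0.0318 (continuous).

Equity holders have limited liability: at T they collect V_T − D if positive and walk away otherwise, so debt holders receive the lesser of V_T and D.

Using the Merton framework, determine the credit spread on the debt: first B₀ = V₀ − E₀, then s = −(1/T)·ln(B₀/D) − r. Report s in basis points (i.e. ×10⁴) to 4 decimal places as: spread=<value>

Apply the equity-as-call identities (strike 37.3439, horizon 7.7532 years):
d₁ = [ln(V₀/D) + (r + σ²/2)T] / (σ√T)
   = [ln(41.1755/37.3439) + (0.0318 + 0.5·0.4630²)·7.7532] / (0.4630·√7.7532)
   = [0.097674 + 1.077575] / 1.289204 = 0.911608
d₂ = d₁ − σ√T = 0.911608 − 1.289204 = -0.377595
N(d₁) = 0.819012,  N(d₂) = 0.352866,  e^(−rT) = 0.781491
E₀ = V₀·N(d₁) − D·e^(−rT)·N(d₂)
   = 41.1755·0.819012 − 37.3439·0.781491·0.352866 = 23.425248
B₀ = V₀ − E₀ = 41.1755 − 23.425248 = 17.750252
spread = −(1/T)·ln(B₀/D) − r = −(1/7.7532)·ln(17.750252/37.3439) − 0.0318 = 0.06413069
in basis points: 0.06413069 × 10⁴ = 641.3069 bp

spread=641.3069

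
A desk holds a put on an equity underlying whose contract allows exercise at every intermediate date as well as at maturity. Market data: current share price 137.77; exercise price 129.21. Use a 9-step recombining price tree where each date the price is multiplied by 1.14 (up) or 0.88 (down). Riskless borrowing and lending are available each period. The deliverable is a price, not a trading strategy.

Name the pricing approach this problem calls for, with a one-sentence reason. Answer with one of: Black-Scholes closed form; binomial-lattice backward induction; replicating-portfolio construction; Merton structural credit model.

Key observation: early exercise of the strike-129.21 put must be checked at each of the 9 dates (spot 137.77), which forces a node-by-node comparison of intrinsic and continuation value backward from expiry.

framework: binomial-lattice backward induction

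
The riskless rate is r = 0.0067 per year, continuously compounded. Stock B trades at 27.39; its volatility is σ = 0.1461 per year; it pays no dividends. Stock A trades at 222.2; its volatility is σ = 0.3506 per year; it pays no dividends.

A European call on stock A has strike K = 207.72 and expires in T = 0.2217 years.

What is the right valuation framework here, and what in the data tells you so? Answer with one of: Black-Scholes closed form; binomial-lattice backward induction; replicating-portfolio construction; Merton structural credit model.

Key observation: everything needed for the exact continuous-time valuation of the European call on stock A (strike 207.72) is given, and no feature rules the closed form out.

framework: Black-Scholes closed form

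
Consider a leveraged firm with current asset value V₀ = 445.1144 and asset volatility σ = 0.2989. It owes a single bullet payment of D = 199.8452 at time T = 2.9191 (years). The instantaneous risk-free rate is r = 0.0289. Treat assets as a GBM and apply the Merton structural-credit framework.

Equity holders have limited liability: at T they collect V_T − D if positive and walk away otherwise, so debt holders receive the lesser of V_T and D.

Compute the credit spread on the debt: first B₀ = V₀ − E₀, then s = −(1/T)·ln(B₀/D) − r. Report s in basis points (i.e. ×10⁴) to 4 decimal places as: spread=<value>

Equity is a call on the firm's assets struck at D = 199.8452:
d₁ = [ln(V₀/D) + (r + σ²/2)T] / (σ√T)
   = [ln(445.1144/199.8452) + (0.0289 + 0.5·0.2989²)·2.9191] / (0.2989·√2.9191)
   = [0.800788 + 0.214760] / 0.510682 = 1.988612
d₂ = d₁ − σ√T = 1.988612 − 0.510682 = 1.477931
N(d₁) = 0.976628,  N(d₂) = 0.930287,  e^(−rT) = 0.919098
E₀ = V₀·N(d₁) − D·e^(−rT)·N(d₂)
   = 445.1144·0.976628 − 199.8452·0.919098·0.930287 = 263.838501
B₀ = V₀ − E₀ = 445.1144 − 263.838501 = 181.275899
spread = −(1/T)·ln(B₀/D) − r = −(1/2.9191)·ln(181.275899/199.8452) − 0.0289 = 0.00450855
in basis points: 0.00450855 × 10⁴ = 45.0855 bp

spread=45.0855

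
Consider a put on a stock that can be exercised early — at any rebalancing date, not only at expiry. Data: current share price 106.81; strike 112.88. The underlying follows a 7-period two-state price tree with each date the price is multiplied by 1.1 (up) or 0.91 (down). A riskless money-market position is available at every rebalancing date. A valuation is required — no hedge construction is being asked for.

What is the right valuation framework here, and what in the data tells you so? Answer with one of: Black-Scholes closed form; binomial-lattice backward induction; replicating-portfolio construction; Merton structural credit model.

Key observation: the defining feature is the embedded early-exercise option across 7 discrete dates on the spot-106.81 tree; pricing the strike-112.88 put means working backward with an exercise test at every node.

framework: binomial-lattice backward induction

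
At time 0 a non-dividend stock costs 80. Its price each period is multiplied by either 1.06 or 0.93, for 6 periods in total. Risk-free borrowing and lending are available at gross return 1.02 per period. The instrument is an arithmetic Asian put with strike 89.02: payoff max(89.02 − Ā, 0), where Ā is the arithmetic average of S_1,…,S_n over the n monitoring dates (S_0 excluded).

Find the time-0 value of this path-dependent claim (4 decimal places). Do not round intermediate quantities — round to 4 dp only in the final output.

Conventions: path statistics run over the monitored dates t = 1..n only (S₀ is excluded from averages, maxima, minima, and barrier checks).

With p* = (R−d)/(u−d) = 0.6923, sum probability × payoff across the paths and divide by R^6.
Enumerate all 2^6 = 64 price paths (U = up ×1.06, D = down ×0.93); each path with k up-moves has probability p*^k·(1−p*)^(6−k).
DDDDDD: Ā=62.5332, payoff=26.4868, prob=0.000849
UDDDDD: Ā=71.2744, payoff=17.7456, prob=0.001909
DUDDDD: Ā=69.5410, payoff=19.4790, prob=0.001909
UUDDDD: Ā=79.2618, payoff=9.7582, prob=0.004296
DDUDDD: Ā=67.9290, payoff=21.0910, prob=0.001909
UDUDDD: Ā=77.4245, payoff=11.5955, prob=0.004296
DUUDDD: Ā=75.6912, payoff=13.3288, prob=0.004296
UUUDDD: Ā=86.2716, payoff=2.7484, prob=0.009666
DDDUDD: Ā=66.4299, payoff=22.5901, prob=0.001909
UDDUDD: Ā=75.7158, payoff=13.3042, prob=0.004296
DUDUDD: Ā=73.9824, payoff=15.0376, prob=0.004296
UUDUDD: Ā=84.3241, payoff=4.6959, prob=0.009666
DDUUDD: Ā=72.3704, payoff=16.6496, prob=0.004296
UDUUDD: Ā=82.4867, payoff=6.5333, prob=0.009666
DUUUDD: Ā=80.7534, payoff=8.2666, prob=0.009666
UUUUDD: Ā=92.0415, payoff=0.0000, prob=0.021749
DDDDUD: Ā=65.0357, payoff=23.9843, prob=0.001909
UDDDUD: Ā=74.1267, payoff=14.8933, prob=0.004296
DUDDUD: Ā=72.3933, payoff=16.6267, prob=0.004296
UUDDUD: Ā=82.5128, payoff=6.5072, prob=0.009666
DDUDUD: Ā=70.7813, payoff=18.2387, prob=0.004296
UDUDUD: Ā=80.6755, payoff=8.3445, prob=0.009666
DUUDUD: Ā=78.9422, payoff=10.0778, prob=0.009666
UUUDUD: Ā=89.9771, payoff=0.0000, prob=0.021749
DDDUUD: Ā=69.2822, payoff=19.7378, prob=0.004296
UDDUUD: Ā=78.9668, payoff=10.0532, prob=0.009666
DUDUUD: Ā=77.2334, payoff=11.7866, prob=0.009666
UUDUUD: Ā=88.0295, payoff=0.9905, prob=0.021749
DDUUUD: Ā=75.6214, payoff=13.3986, prob=0.009666
UDUUUD: Ā=86.1922, payoff=2.8278, prob=0.021749
DUUUUD: Ā=84.4588, payoff=4.5612, prob=0.021749
UUUUUD: Ā=96.2649, payoff=0.0000, prob=0.048934
DDDDDU: Ā=63.7390, payoff=25.2810, prob=0.001909
UDDDDU: Ā=72.6488, payoff=16.3712, prob=0.004296
DUDDDU: Ā=70.9155, payoff=18.1045, prob=0.004296
UUDDDU: Ā=80.8284, payoff=8.1916, prob=0.009666
DDUDDU: Ā=69.3035, payoff=19.7165, prob=0.004296
UDUDDU: Ā=78.9910, payoff=10.0290, prob=0.009666
DUUDDU: Ā=77.2577, payoff=11.7623, prob=0.009666
UUUDDU: Ā=88.0572, payoff=0.9628, prob=0.021749
DDDUDU: Ā=67.8043, payoff=21.2157, prob=0.004296
UDDUDU: Ā=77.2823, payoff=11.7377, prob=0.009666
DUDUDU: Ā=75.5490, payoff=13.4710, prob=0.009666
UUDUDU: Ā=86.1096, payoff=2.9104, prob=0.021749
DDUUDU: Ā=73.9370, payoff=15.0830, prob=0.009666
UDUUDU: Ā=84.2723, payoff=4.7477, prob=0.021749
DUUUDU: Ā=82.5389, payoff=6.4811, prob=0.021749
UUUUDU: Ā=94.0766, payoff=0.0000, prob=0.048934
DDDDUU: Ā=66.4101, payoff=22.6099, prob=0.004296
UDDDUU: Ā=75.6932, payoff=13.3268, prob=0.009666
DUDDUU: Ā=73.9599, payoff=15.0601, prob=0.009666
UUDDUU: Ā=84.2983, payoff=4.7217, prob=0.021749
DDUDUU: Ā=72.3479, payoff=16.6721, prob=0.009666
UDUDUU: Ā=82.4610, payoff=6.5590, prob=0.021749
DUUDUU: Ā=80.7277, payoff=8.2923, prob=0.021749
UUUDUU: Ā=92.0122, payoff=0.0000, prob=0.048934
DDDUUU: Ā=70.8487, payoff=18.1713, prob=0.009666
UDDUUU: Ā=80.7523, payoff=8.2677, prob=0.021749
DUDUUU: Ā=79.0190, payoff=10.0010, prob=0.021749
UUDUUU: Ā=90.0646, payoff=0.0000, prob=0.048934
DDUUUU: Ā=77.4070, payoff=11.6130, prob=0.021749
UDUUUU: Ā=88.2273, payoff=0.7927, prob=0.048934
DUUUUU: Ā=86.4939, payoff=2.5261, prob=0.048934
UUUUUU: Ā=98.5845, payoff=0.0000, prob=0.110102
Price = Σ prob·payoff / R^6 = 5.168657 / 1.126162 = 4.5896

price = 4.5896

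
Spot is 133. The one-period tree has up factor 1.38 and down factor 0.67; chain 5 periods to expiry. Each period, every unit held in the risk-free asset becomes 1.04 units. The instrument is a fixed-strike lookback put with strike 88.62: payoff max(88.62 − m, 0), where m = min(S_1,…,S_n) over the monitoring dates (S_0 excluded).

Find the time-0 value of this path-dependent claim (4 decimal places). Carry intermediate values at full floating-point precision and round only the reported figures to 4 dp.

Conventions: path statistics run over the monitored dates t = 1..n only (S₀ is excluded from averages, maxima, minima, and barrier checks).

No-arbitrage gives p* = (R−d)/(u−d) = 0.5211: enumerate every path, weight its payoff by its p*-probability, and discount by R^5.
Enumerate all 2^5 = 32 price paths (U = up ×1.38, D = down ×0.67); each path with k up-moves has probability p*^k·(1−p*)^(5−k).
DDDDD: m=17.9567, payoff=70.6633, prob=0.025183
UDDDD: m=36.9854, payoff=51.6346, prob=0.027405
DUDDD: m=36.9854, payoff=51.6346, prob=0.027405
UUDDD: m=76.1788, payoff=12.4412, prob=0.029823
DDUDD: m=36.9854, payoff=51.6346, prob=0.027405
UDUDD: m=76.1788, payoff=12.4412, prob=0.029823
DUUDD: m=76.1788, payoff=12.4412, prob=0.029823
UUUDD: m=156.9056, payoff=0.0000, prob=0.032454
DDDUD: m=36.9854, payoff=51.6346, prob=0.027405
UDDUD: m=76.1788, payoff=12.4412, prob=0.029823
DUDUD: m=76.1788, payoff=12.4412, prob=0.029823
UUDUD: m=156.9056, payoff=0.0000, prob=0.032454
DDUUD: m=59.7037, payoff=28.9163, prob=0.029823
UDUUD: m=122.9718, payoff=0.0000, prob=0.032454
DUUUD: m=89.1100, payoff=0.0000, prob=0.032454
UUUUD: m=183.5400, payoff=0.0000, prob=0.035318
DDDDU: m=26.8010, payoff=61.8190, prob=0.027405
UDDDU: m=55.2020, payoff=33.4180, prob=0.029823
DUDDU: m=55.2020, payoff=33.4180, prob=0.029823
UUDDU: m=113.6997, payoff=0.0000, prob=0.032454
DDUDU: m=55.2020, payoff=33.4180, prob=0.029823
UDUDU: m=113.6997, payoff=0.0000, prob=0.032454
DUUDU: m=89.1100, payoff=0.0000, prob=0.032454
UUUDU: m=183.5400, payoff=0.0000, prob=0.035318
DDDUU: m=40.0015, payoff=48.6185, prob=0.029823
UDDUU: m=82.3911, payoff=6.2289, prob=0.032454
DUDUU: m=82.3911, payoff=6.2289, prob=0.032454
UUDUU: m=169.7011, payoff=0.0000, prob=0.035318
DDUUU: m=59.7037, payoff=28.9163, prob=0.032454
UDUUU: m=122.9718, payoff=0.0000, prob=0.035318
DUUUU: m=89.1100, payoff=0.0000, prob=0.035318
UUUUU: m=183.5400, payoff=0.0000, prob=0.038434
Price = Σ prob·payoff / R^5 = 17.633840 / 1.216653 = 14.4937

price = 14.4937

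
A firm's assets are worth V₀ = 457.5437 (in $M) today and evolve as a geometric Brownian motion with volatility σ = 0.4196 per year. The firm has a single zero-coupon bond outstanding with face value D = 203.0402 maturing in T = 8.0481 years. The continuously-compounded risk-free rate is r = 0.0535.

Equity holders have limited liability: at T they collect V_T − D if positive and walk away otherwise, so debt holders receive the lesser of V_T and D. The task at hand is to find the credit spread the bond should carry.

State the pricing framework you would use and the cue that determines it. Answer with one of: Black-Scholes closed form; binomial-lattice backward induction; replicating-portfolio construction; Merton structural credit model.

Key observation: the question is about default risk generated by asset-value dynamics against a debt face of 203.0402 — the structural framework prices exactly that.

framework: Merton structural credit model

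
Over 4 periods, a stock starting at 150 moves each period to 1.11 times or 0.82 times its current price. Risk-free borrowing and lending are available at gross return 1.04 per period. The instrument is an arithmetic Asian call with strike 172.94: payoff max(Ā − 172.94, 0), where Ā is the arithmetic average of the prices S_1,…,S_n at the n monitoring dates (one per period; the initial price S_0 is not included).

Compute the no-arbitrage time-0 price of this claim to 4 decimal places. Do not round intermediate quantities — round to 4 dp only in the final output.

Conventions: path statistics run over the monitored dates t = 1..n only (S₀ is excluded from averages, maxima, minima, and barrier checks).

price = 7.2821

Set p* = 0.7586 (from d < R < u); the path-dependent value is the discounted p*-expectation over all price paths.
Enumerate all 2^4 = 16 price paths (U = up ×1.11, D = down ×0.82); each path with k up-moves has probability p*^k·(1−p*)^(4−k).
DDDD: Ā=93.5959, payoff=0.0000, prob=0.003395
UDDD: Ā=126.6968, payoff=0.0000, prob=0.010669
DUDD: Ā=115.8218, payoff=0.0000, prob=0.010669
UUDD: Ā=156.7832, payoff=0.0000, prob=0.033531
DDUD: Ā=106.9043, payoff=0.0000, prob=0.010669
UDUD: Ā=144.7120, payoff=0.0000, prob=0.033531
DUUD: Ā=133.8370, payoff=0.0000, prob=0.033531
UUUD: Ā=181.1696, payoff=8.2296, prob=0.105384
DDDU: Ā=99.5920, payoff=0.0000, prob=0.010669
UDDU: Ā=134.8136, payoff=0.0000, prob=0.033531
DUDU: Ā=123.9386, payoff=0.0000, prob=0.033531
UUDU: Ā=167.7705, payoff=0.0000, prob=0.105384
DDUU: Ā=115.0211, payoff=0.0000, prob=0.033531
UDUU: Ā=155.6992, payoff=0.0000, prob=0.105384
DUUU: Ā=144.8242, payoff=0.0000, prob=0.105384
UUUU: Ā=196.0426, payoff=23.1026, prob=0.331206
Price = Σ prob·payoff / R^4 = 8.518977 / 1.169859 = 7.2821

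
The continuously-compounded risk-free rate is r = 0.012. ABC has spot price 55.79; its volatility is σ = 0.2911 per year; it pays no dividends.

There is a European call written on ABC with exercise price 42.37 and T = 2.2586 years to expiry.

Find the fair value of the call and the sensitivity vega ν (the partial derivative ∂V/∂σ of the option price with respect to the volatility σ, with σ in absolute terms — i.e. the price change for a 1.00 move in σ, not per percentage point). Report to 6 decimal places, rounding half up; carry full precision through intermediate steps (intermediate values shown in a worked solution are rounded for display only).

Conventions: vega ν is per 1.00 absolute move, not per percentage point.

σ√T = 0.2911·√2.2586 = 0.437484
d₁ = (ln(S/K) + (r+σ²/2)T) / (σ√T) = (ln(55.79/42.37) + (0.012+0.2911²/2)·2.2586) / 0.437484 = (0.275154 + 0.122799) / 0.437484 = 0.909641
d₂ = d₁ − σ√T = 0.909641 − 0.437484 = 0.472158
e^{−rT} = 0.973261
N(d₁) = 0.818494,  N(d₂) = 0.681593
Call price V = S·N(d₁) − K·e^{−rT}·N(d₂) = 45.663789 − 28.106886 = 17.556903
φ(d₁) = (1/√(2π))·e^{−d₁²/2} = 0.263774
ν = S·φ(d₁)·√T = 22.116080

price = 17.556903
ν = 22.116080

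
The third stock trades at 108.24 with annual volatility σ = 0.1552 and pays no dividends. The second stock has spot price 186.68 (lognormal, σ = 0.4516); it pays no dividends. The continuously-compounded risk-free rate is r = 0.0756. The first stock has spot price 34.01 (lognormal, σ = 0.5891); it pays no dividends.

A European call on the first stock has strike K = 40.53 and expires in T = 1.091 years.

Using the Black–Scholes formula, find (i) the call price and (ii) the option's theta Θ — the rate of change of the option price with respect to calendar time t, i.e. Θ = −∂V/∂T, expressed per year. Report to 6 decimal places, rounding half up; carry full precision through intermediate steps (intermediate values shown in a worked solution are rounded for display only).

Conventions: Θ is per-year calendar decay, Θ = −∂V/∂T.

price = 7.058222
Θ = -4.691515

σ√T = 0.5891·√1.091 = 0.615321
d₁ = (ln(S/K) + (r+σ²/2)T) / (σ√T) = (ln(34.01/40.53) + (0.0756+0.5891²/2)·1.091) / 0.615321 = (-0.175388 + 0.271789) / 0.615321 = 0.156669
d₂ = d₁ − σ√T = 0.156669 − 0.615321 = -0.458652
e^{−rT} = 0.920830
N(d₁) = 0.562247,  N(d₂) = 0.323242
Call price V = S·N(d₁) − K·e^{−rT}·N(d₂) = 19.122020 − 12.063798 = 7.058222
φ(d₁) = (1/√(2π))·e^{−d₁²/2} = 0.394076
Θ = −S·φ(d₁)·σ/(2√T) − r·K·e^{−rT}·N(d₂) = −3.779492 − 0.912023 = -4.691515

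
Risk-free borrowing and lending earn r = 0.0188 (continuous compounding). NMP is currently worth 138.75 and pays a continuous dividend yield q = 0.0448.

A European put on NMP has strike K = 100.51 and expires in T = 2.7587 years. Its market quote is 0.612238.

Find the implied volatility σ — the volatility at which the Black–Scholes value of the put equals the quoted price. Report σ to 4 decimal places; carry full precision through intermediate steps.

sigma = 0.1041

At σ = 0.1041 the Black–Scholes value reproduces the quote:
σ√T = 0.1041·√2.7587 = 0.172903
d₁ = (ln(S/K) + (r−q+σ²/2)T) / (σ√T) = (ln(138.75/100.51) + (0.0188−0.0448+0.1041²/2)·2.7587) / 0.172903 = (0.322417 − 0.056778) / 0.172903 = 1.536340
d₂ = d₁ − σ√T = 1.536340 − 0.172903 = 1.363437
e^{−rT} = 0.949458
e^{−qT} = 0.883742
N(−d₁) = 0.062227,  N(−d₂) = 0.086372
V = K·e^{−rT}·N(−d₂) − S·e^{−qT}·N(−d₁) = 8.242526 − 7.630288 = 0.612238 (the observed quote) — the price is monotone increasing in volatility, hence this σ is the only solution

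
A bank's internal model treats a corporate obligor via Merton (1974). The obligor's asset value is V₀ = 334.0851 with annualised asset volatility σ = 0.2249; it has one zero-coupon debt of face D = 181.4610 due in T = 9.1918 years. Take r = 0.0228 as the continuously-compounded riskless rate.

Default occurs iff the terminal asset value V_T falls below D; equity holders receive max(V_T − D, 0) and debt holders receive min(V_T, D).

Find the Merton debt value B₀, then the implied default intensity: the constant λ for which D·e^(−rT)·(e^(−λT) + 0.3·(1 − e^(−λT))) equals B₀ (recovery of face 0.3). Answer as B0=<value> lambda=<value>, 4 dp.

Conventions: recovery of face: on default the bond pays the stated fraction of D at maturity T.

B0=139.0376 lambda=0.0089

Apply the equity-as-call identities (strike 181.4610, horizon 9.1918 years):
d₁ = [ln(V₀/D) + (r + σ²/2)T] / (σ√T)
   = [ln(334.0851/181.4610) + (0.0228 + 0.5·0.2249²)·9.1918] / (0.2249·√9.1918)
   = [0.610355 + 0.442034] / 0.681851 = 1.543428
d₂ = d₁ − σ√T = 1.543428 − 0.681851 = 0.861577
N(d₁) = 0.938637,  N(d₂) = 0.805540,  e^(−rT) = 0.810930
E₀ = V₀·N(d₁) − D·e^(−rT)·N(d₂)
   = 334.0851·0.938637 − 181.4610·0.810930·0.805540 = 195.047498
B₀ = V₀ − E₀ = 334.0851 − 195.047498 = 139.037602
e^(−λT) = (B₀·e^(rT)/D − 0.3)/(1 − 0.3) = (139.0376·1.233151/181.4610 − 0.3)/0.7 = 0.92122209
λ = −ln(0.92122209)/9.1918 = 0.008927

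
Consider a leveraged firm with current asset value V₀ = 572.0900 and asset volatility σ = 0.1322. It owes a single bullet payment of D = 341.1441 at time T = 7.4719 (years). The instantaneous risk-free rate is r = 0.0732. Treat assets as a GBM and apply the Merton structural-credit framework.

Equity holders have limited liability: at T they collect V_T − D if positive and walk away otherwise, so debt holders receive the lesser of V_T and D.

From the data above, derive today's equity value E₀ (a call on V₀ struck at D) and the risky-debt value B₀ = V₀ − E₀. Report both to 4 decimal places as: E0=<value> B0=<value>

With assets at 572.0900 and a single debt payment of 341.1441 at 7.4719 years:
d₁ = [ln(V₀/D) + (r + σ²/2)T] / (σ√T)
   = [ln(572.0900/341.1441) + (0.0732 + 0.5·0.1322²)·7.4719] / (0.1322·√7.4719)
   = [0.516991 + 0.612236] / 0.361366 = 3.124887
d₂ = d₁ − σ√T = 3.124887 − 0.361366 = 2.763521
N(d₁) = 0.999111,  N(d₂) = 0.997141,  e^(−rT) = 0.578716
E₀ = V₀·N(d₁) − D·e^(−rT)·N(d₂)
   = 572.0900·0.999111 − 341.1441·0.578716·0.997141 = 374.720039
B₀ = V₀ − E₀ = 572.0900 − 374.720039 = 197.369961

E0=374.7200 B0=197.3700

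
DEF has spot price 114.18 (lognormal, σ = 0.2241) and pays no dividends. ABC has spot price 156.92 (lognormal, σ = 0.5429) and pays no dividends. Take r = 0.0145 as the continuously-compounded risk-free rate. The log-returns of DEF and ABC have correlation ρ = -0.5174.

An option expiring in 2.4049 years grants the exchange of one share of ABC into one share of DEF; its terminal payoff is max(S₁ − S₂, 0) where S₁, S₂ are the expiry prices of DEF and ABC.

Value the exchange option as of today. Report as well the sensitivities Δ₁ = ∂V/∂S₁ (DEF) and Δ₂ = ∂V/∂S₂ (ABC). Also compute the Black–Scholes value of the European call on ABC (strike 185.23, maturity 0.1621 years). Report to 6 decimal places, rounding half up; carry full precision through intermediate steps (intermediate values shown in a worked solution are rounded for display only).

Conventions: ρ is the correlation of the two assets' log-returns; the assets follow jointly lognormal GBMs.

σ_eff = √(σ₁² + σ₂² − 2ρσ₁σ₂) = √(0.2241² + 0.5429² − 2·-0.5174·0.2241·0.5429) = 0.686192
d₁ = (ln(S₁/S₂) + (q₂ − q₁ + σ_eff²/2)T) / (σ_eff√T) = (ln(114.18/156.92) + (0.0 − 0.0 + 0.235430)·2.4049) / 1.064128 = 0.233266
d₂ = d₁ − σ_eff√T = 0.233266 − 1.064128 = -0.830863
N(d₁) = 0.592222,  N(d₂) = 0.203026
V = S₁·e^{−q₁T}·N(d₁) − S₂·e^{−q₂T}·N(d₂) = 67.619953 − 31.858779 = 35.761174
Δ₁ = e^{−q₁T}·N(d₁) = 0.592222;  Δ₂ = −e^{−q₂T}·N(d₂) = -0.203026
[vanilla: ABC call K=185.23]
σ√T = 0.5429·√0.1621 = 0.218580
d₁ = (ln(S/K) + (r+σ²/2)T) / (σ√T) = (ln(156.92/185.23) + (0.0145+0.5429²/2)·0.1621) / 0.218580 = (-0.165862 + 0.026239) / 0.218580 = -0.638772
d₂ = d₁ − σ√T = -0.638772 − 0.218580 = -0.857352
e^{−rT} = 0.997652
N(d₁) = 0.261486,  N(d₂) = 0.195625
price = S·N(d₁) − K·e^{−rT}·N(d₂) = 41.032341 − 36.150576 = 4.881766

exchange price = 35.761174
Δ1 = 0.592222
Δ2 = -0.203026
price(ABC call K=185.23) = 4.881766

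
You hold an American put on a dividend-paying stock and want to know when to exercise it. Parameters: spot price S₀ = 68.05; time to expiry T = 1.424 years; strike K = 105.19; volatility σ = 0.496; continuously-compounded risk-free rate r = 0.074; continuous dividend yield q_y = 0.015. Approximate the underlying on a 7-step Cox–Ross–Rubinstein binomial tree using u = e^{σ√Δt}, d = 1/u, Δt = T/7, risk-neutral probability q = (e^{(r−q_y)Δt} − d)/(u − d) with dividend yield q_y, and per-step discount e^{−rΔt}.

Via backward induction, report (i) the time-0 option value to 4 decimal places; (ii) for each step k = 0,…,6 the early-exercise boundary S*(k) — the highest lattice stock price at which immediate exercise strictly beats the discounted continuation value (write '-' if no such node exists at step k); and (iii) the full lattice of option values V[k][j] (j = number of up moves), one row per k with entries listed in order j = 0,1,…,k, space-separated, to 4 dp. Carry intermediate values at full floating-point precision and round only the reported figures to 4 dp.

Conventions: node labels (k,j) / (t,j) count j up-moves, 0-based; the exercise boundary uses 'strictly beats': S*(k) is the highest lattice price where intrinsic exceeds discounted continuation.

Δt=0.20343  u=1.25071  d=0.79955  q=0.47107  discount=0.98506
step 7 (expiry): payoffs max(K−S,0) = 90.9755 82.9546 70.4077 50.7809 20.0792 0.0000 0.0000 0.0000
step 6: (k=6,j=0): S=17.7782, K−S=87.4118, hold=85.8943 ⇒ V=87.4118 exercise | (k=6,j=1): S=27.8101, K−S=77.3799, hold=75.8930 ⇒ V=77.3799 exercise | (k=6,j=2): S=43.5026, K−S=61.6874, hold=60.2483 ⇒ V=61.6874 exercise | (k=6,j=3): S=68.0500, K−S=37.1400, hold=35.7757 ⇒ V=37.1400 exercise | (k=6,j=4): S=106.4489, K−S=0.0000, hold=10.4619 ⇒ V=10.4619 continue | (k=6,j=5): S=166.5153, K−S=0.0000, hold=0.0000 ⇒ V=0.0000 continue | (k=6,j=6): S=260.4757, K−S=0.0000, hold=0.0000 ⇒ V=0.0000 continue  boundary S*=68.0500
step 5: (k=5,j=0): S=22.2354, K−S=82.9546, hold=81.4507 ⇒ V=82.9546 exercise | (k=5,j=1): S=34.7823, K−S=70.4077, hold=68.9420 ⇒ V=70.4077 exercise | (k=5,j=2): S=54.4091, K−S=50.7809, hold=49.3750 ⇒ V=50.7809 exercise | (k=5,j=3): S=85.1108, K−S=20.0792, hold=24.2057 ⇒ V=24.2057 continue | (k=5,j=4): S=133.1367, K−S=0.0000, hold=5.4509 ⇒ V=5.4509 continue | (k=5,j=5): S=208.2623, K−S=0.0000, hold=0.0000 ⇒ V=0.0000 continue  boundary S*=54.4091
step 4: (k=4,j=0): S=27.8101, K−S=77.3799, hold=75.8930 ⇒ V=77.3799 exercise | (k=4,j=1): S=43.5026, K−S=61.6874, hold=60.2483 ⇒ V=61.6874 exercise | (k=4,j=2): S=68.0500, K−S=37.1400, hold=37.6905 ⇒ V=37.6905 continue | (k=4,j=3): S=106.4489, K−S=0.0000, hold=15.1413 ⇒ V=15.1413 continue | (k=4,j=4): S=166.5153, K−S=0.0000, hold=2.8401 ⇒ V=2.8401 continue  boundary S*=43.5026
step 3: (k=3,j=0): S=34.7823, K−S=70.4077, hold=68.9420 ⇒ V=70.4077 exercise | (k=3,j=1): S=54.4091, K−S=50.7809, hold=49.6305 ⇒ V=50.7809 exercise | (k=3,j=2): S=85.1108, K−S=20.0792, hold=26.6639 ⇒ V=26.6639 continue | (k=3,j=3): S=133.1367, K−S=0.0000, hold=9.2069 ⇒ V=9.2069 continue  boundary S*=54.4091
step 2: (k=2,j=0): S=43.5026, K−S=61.6874, hold=60.2483 ⇒ V=61.6874 exercise | (k=2,j=1): S=68.0500, K−S=37.1400, hold=38.8312 ⇒ V=38.8312 continue | (k=2,j=2): S=106.4489, K−S=0.0000, hold=18.1649 ⇒ V=18.1649 continue  boundary S*=43.5026
step 1: (k=1,j=0): S=54.4091, K−S=50.7809, hold=50.1598 ⇒ V=50.7809 exercise | (k=1,j=1): S=85.1108, K−S=20.0792, hold=28.6613 ⇒ V=28.6613 continue  boundary S*=54.4091
step 0: (k=0,j=0): S=68.0500, K−S=37.1400, hold=39.7580 ⇒ V=39.7580 continue  boundary S*=-

price = 39.7580
boundary = - 54.4091 43.5026 54.4091 43.5026 54.4091 68.0500
tree:
39.7580
50.7809 28.6613
61.6874 38.8312 18.1649
70.4077 50.7809 26.6639 9.2069
77.3799 61.6874 37.6905 15.1413 2.8401
82.9546 70.4077 50.7809 24.2057 5.4509 0.0000
87.4118 77.3799 61.6874 37.1400 10.4619 0.0000 0.0000
90.9755 82.9546 70.4077 50.7809 20.0792 0.0000 0.0000 0.0000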